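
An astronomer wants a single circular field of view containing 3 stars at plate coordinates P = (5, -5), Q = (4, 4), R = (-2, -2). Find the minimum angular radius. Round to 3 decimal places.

4.876

Side lengths²: PQ² = 82, PR² = 58, QR² = 72.
Since PQ² = 82 < 72 + 58 = 130, the triangle is acute, so the smallest enclosing circle is the circumcircle.
Circumcentre = (2.7, -0.7), r² = 23.78.
r = √(23.78) ≈ 4.876.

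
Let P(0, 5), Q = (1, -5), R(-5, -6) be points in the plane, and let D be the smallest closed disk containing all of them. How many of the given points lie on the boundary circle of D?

Side lengths²: PQ² = 101, PR² = 146, QR² = 37.
Since PR² = 146 ≥ 101 + 37 = 138, the angle opposite PR is not acute, so the smallest enclosing circle has PR as diameter.
Centre = midpoint of PR = (-2.5, -0.5), r² = 146/4 = 36.5.
The points at distance exactly r from the centre are P, R — 2 points.

2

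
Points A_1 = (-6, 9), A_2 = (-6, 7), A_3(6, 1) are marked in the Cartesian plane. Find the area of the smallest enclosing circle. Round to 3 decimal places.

Side lengths²: A_1A_2² = 4, A_1A_3² = 208, A_2A_3² = 180.
Since A_1A_3² = 208 ≥ 180 + 4 = 184, the angle opposite A_1A_3 is not acute, so the smallest enclosing circle has A_1A_3 as diameter.
Centre = midpoint of A_1A_3 = (0, 5), r² = 208/4 = 52.
Area = π·r² = π·52 ≈ 163.363.

163.363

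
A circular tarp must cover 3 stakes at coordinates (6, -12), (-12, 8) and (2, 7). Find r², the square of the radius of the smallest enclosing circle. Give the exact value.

181

Call the three points A, B, C in the order given.
Side lengths²: AB² = 724, AC² = 377, BC² = 197.
Since AB² = 724 ≥ 377 + 197 = 574, the angle opposite AB is not acute, so the smallest enclosing circle has AB as diameter.
Centre = midpoint of AB = (-3, -2), r² = 724/4 = 181.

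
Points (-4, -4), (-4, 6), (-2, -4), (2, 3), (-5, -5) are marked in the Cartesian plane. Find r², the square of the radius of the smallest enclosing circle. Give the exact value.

The minimum enclosing circle is determined by three boundary points: (-4, 6), (2, 3), (-5, -5).
Their circumcentre is (-141/46, 17/46) with r² = 34465/1058.
The farthest remaining point (-2, -4) is at distance² 21401/1058 ≤ 34465/1058.

34465/1058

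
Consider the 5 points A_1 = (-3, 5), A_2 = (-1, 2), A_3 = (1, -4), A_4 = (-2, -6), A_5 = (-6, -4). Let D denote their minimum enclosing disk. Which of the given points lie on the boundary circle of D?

By Welzl's lemma the MEC is supported by two points (diametrically opposite) or three points (on a circumcircle).
The farthest pair is A_1–A_4 with squared distance 122. The circle on this segment as diameter has centre (-2.5, -0.5) and r² = 122/4 = 30.5.
Check A_2: distance² to centre = 8.5 ≤ 30.5, so it lies inside.
All remaining points lie in this disk, and no smaller disk contains both endpoints, so this is the minimum enclosing circle.
The points at distance exactly r from the centre are A_1, A_4 — 2 points.

A_1, A_4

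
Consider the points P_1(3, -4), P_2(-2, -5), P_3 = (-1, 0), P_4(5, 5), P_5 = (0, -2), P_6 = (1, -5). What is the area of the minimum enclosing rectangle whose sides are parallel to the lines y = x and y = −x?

68

In coordinates u = x + y, v = x − y the rectangle is axis-aligned; the map (x,y)→(u,v) scales areas by 2.
u-values: -1, -7, -1, 10, -2, -4; range = 10 − (-7) = 17.
v-values: 7, 3, -1, 0, 2, 6; range = 7 − (-1) = 8.
Area = (17 × 8) / 2 = 68.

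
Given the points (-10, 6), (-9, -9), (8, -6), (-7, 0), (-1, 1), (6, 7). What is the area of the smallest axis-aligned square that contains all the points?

The bounding box has width 18 and height 16.
An axis-aligned square enclosing the set must have side ≥ max(width, height).
So the minimum side is max(18, 16) = 18.
Area = 18² = 324.

324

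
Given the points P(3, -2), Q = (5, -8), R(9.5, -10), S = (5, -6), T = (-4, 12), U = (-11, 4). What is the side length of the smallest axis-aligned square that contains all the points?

22

The bounding box has width 20.5 and height 22.
An axis-aligned square enclosing the set must have side ≥ max(width, height).
So the minimum side is max(20.5, 22) = 22.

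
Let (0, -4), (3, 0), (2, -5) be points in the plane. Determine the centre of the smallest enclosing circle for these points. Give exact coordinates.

(45/22, -53/22)

Call the three points A, B, C in the order given.
Side lengths²: AB² = 25, AC² = 5, BC² = 26.
Since BC² = 26 < 25 + 5 = 30, the triangle is acute, so the smallest enclosing circle is the circumcircle.
Circumcentre = (45/22, -53/22), r² = 1625/242.
Centre = (45/22, -53/22).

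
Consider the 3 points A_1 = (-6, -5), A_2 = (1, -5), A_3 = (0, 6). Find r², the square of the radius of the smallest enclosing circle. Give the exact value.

Side lengths²: A_1A_2² = 49, A_1A_3² = 157, A_2A_3² = 122.
Since A_1A_3² = 157 < 122 + 49 = 171, the triangle is acute, so the smallest enclosing circle is the circumcircle.
Circumcentre = (-2.5, 5/22), r² = 9577/242.

9577/242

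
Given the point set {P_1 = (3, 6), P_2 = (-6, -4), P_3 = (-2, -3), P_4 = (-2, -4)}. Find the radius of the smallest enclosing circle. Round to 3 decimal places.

A smallest enclosing disk is always determined by at most three of the input points on its boundary.
The farthest pair is P_1–P_2 with squared distance 181. The circle on this segment as diameter has centre (-1.5, 1) and r² = 181/4 = 45.25.
Check P_3: distance² to centre = 16.25 ≤ 45.25, so it lies inside.
All remaining points lie in this disk, and no smaller disk contains both endpoints, so this is the minimum enclosing circle.
r = √(45.25) ≈ 6.727.

6.727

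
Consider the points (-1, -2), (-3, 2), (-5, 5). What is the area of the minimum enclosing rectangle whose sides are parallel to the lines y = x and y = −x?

In coordinates u = x + y, v = x − y the rectangle is axis-aligned; the map (x,y)→(u,v) scales areas by 2.
u-values: -3, -1, 0; range = 0 − (-3) = 3.
v-values: 1, -5, -10; range = 1 − (-10) = 11.
Area = (3 × 11) / 2 = 16.5.

16.5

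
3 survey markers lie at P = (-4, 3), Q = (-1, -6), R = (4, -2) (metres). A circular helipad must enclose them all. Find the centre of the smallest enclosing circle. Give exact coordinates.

Side lengths²: PQ² = 90, PR² = 89, QR² = 41.
Since PQ² = 90 < 89 + 41 = 130, the triangle is acute, so the smallest enclosing circle is the circumcircle.
Circumcentre = (-35/38, -37/38), r² = 18245/722.
Centre = (-35/38, -37/38).

(-35/38, -37/38)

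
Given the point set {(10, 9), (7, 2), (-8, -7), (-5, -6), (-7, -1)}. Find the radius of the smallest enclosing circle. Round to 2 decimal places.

12.04

The minimum enclosing circle of a finite set is fixed by two of the points (as a diameter) or three (as a circumcircle).
The farthest pair is (10, 9)–(-8, -7) with squared distance 580. The circle on this segment as diameter has centre (1, 1) and r² = 580/4 = 145.
Check (7, 2): distance² to centre = 37 ≤ 145, so it lies inside.
All remaining points lie in this disk, and no smaller disk contains both endpoints, so this is the minimum enclosing circle.
r = √145 ≈ 12.04.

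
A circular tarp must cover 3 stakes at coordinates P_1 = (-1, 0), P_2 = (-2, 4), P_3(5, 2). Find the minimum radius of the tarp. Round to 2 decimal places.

Side lengths²: P_1P_2² = 17, P_1P_3² = 40, P_2P_3² = 53.
Since P_2P_3² = 53 < 40 + 17 = 57, the triangle is acute, so the smallest enclosing circle is the circumcircle.
Circumcentre = (37/26, 71/26), r² = 4505/338.
r = √(4505/338) ≈ 3.65.

3.65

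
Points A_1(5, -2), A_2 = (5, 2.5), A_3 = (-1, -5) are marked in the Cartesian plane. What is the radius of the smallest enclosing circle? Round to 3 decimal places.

Side lengths²: A_1A_2² = 20.25, A_1A_3² = 45, A_2A_3² = 92.25.
Since A_2A_3² = 92.25 ≥ 45 + 20.25 = 65.25, the angle opposite A_2A_3 is not acute, so the smallest enclosing circle has A_2A_3 as diameter.
Centre = midpoint of A_2A_3 = (2, -1.25), r² = 92.25/4 = 23.0625.
r = √(23.0625) ≈ 4.802.

4.802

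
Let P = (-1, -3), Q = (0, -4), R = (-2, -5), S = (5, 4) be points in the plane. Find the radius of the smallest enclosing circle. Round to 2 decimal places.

5.70

The minimum enclosing circle of a finite set is fixed by two of the points (as a diameter) or three (as a circumcircle).
The farthest pair is R–S with squared distance 130. The circle on this segment as diameter has centre (1.5, -0.5) and r² = 130/4 = 32.5.
Check P: distance² to centre = 12.5 ≤ 32.5, so it lies inside.
All remaining points lie in this disk, and no smaller disk contains both endpoints, so this is the minimum enclosing circle.
r = √(32.5) ≈ 5.70.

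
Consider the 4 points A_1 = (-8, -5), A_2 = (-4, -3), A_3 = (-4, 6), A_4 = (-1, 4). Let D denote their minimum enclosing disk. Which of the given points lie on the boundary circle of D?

A_1, A_3, A_4

The minimum enclosing circle is determined by three boundary points: A_1, A_3, A_4.
Their circumcentre is (-459/82, 29/82) with r² = 115765/3362.
The farthest remaining point A_2 is at distance² 46393/3362 ≤ 115765/3362.
The points at distance exactly r from the centre are A_1, A_3, A_4 — 3 points.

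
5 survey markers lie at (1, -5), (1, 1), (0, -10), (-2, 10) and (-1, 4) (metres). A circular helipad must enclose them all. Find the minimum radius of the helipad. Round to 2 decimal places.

10.05

The farthest pair is (0, -10)–(-2, 10) with squared distance 404. The circle on this segment as diameter has centre (-1, 0) and r² = 404/4 = 101.
Check (1, -5): distance² to centre = 29 ≤ 101, so it lies inside.
All remaining points lie in this disk, and no smaller disk contains both endpoints, so this is the minimum enclosing circle.
r = √101 ≈ 10.05.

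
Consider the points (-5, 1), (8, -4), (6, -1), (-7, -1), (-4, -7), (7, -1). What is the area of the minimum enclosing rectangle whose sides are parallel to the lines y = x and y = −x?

In coordinates u = x + y, v = x − y the rectangle is axis-aligned; the map (x,y)→(u,v) scales areas by 2.
u-values: -4, 4, 5, -8, -11, 6; range = 6 − (-11) = 17.
v-values: -6, 12, 7, -6, 3, 8; range = 12 − (-6) = 18.
Area = (17 × 18) / 2 = 153.

153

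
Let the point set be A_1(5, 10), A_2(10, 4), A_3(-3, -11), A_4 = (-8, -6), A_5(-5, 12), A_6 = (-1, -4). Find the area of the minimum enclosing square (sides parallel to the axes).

529

The bounding box has width 18 and height 23.
An axis-aligned square enclosing the set must have side ≥ max(width, height).
So the minimum side is max(18, 23) = 23.
Area = 23² = 529.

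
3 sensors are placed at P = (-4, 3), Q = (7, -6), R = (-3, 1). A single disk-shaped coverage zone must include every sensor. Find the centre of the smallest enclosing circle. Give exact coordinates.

(1.5, -1.5)

Side lengths²: PQ² = 202, PR² = 5, QR² = 149.
Since PQ² = 202 ≥ 149 + 5 = 154, the angle opposite PQ is not acute, so the smallest enclosing circle has PQ as diameter.
Centre = midpoint of PQ = (1.5, -1.5), r² = 202/4 = 50.5.
Centre = (1.5, -1.5).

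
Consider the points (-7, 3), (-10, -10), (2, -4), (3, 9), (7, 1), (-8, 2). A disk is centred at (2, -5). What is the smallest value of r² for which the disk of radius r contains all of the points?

The required radius is the distance from (2, -5) to the farthest point.
Squared distances: 145, 169, 1, 197, 61, 149.
Maximum is 197, attained at (3, 9).

197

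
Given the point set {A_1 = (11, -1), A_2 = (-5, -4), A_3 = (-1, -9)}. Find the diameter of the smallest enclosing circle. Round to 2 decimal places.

16.28

Side lengths²: A_1A_2² = 265, A_1A_3² = 208, A_2A_3² = 41.
Since A_1A_2² = 265 ≥ 208 + 41 = 249, the angle opposite A_1A_2 is not acute, so the smallest enclosing circle has A_1A_2 as diameter.
Centre = midpoint of A_1A_2 = (3, -2.5), r² = 265/4 = 66.25.
Diameter = 2r = 2√(66.25) ≈ 16.28.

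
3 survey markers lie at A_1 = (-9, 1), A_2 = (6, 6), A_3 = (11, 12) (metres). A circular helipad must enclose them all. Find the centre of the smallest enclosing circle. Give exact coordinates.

(1, 6.5)

Side lengths²: A_1A_2² = 250, A_1A_3² = 521, A_2A_3² = 61.
Since A_1A_3² = 521 ≥ 250 + 61 = 311, the angle opposite A_1A_3 is not acute, so the smallest enclosing circle has A_1A_3 as diameter.
Centre = midpoint of A_1A_3 = (1, 6.5), r² = 521/4 = 130.25.
Centre = (1, 6.5).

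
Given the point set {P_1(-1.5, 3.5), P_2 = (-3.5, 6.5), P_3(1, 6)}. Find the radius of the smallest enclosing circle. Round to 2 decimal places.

2.31

Side lengths²: P_1P_2² = 13, P_1P_3² = 12.5, P_2P_3² = 20.5.
Since P_2P_3² = 20.5 < 13 + 12.5 = 25.5, the triangle is acute, so the smallest enclosing circle is the circumcircle.
Circumcentre = (-1.3, 5.8), r² = 5.33.
r = √(5.33) ≈ 2.31.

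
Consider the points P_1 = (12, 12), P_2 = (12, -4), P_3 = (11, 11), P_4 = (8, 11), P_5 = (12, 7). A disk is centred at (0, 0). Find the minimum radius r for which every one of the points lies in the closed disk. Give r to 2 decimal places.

16.97

The required radius is the distance from (0, 0) to the farthest point.
Squared distances: 288, 160, 242, 185, 193.
Maximum is 288, attained at P_1.
r = √288 ≈ 16.97.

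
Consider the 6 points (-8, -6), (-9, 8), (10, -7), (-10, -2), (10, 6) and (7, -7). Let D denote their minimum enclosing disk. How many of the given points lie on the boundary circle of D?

2

The farthest pair is (-9, 8)–(10, -7) with squared distance 586. The circle on this segment as diameter has centre (0.5, 0.5) and r² = 586/4 = 146.5.
Check (-8, -6): distance² to centre = 114.5 ≤ 146.5, so it lies inside.
All remaining points lie in this disk, and no smaller disk contains both endpoints, so this is the minimum enclosing circle.
The points at distance exactly r from the centre are (-9, 8), (10, -7) — 2 points.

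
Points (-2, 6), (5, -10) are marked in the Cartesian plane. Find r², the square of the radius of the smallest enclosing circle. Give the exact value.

76.25

The smallest circle enclosing two points has them as diameter endpoints.
Centre = midpoint = (1.5, -2); r² = |(-2, 6)−(5, -10)|²/4 = 305/4 = 76.25.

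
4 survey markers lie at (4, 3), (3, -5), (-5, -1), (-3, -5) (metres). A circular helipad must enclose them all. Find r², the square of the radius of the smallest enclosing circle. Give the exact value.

By Welzl's lemma the MEC is supported by two points (diametrically opposite) or three points (on a circumcircle).
The minimum enclosing circle is determined by three boundary points: (4, 3), (-5, -1), (-3, -5).
Their circumcentre is (7/22, -37/44) with r² = 54805/1936.
The farthest remaining point (3, -5) is at distance² 47413/1936 ≤ 54805/1936.

54805/1936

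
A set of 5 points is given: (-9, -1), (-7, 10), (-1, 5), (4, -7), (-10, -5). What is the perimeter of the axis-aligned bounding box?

62

Width = max x − min x = 4 − (-10) = 14.
Height = max y − min y = 10 − (-7) = 17.
Perimeter = 2(14 + 17) = 62.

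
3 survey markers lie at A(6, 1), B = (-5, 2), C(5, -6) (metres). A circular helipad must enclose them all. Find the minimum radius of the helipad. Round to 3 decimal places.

6.412

Side lengths²: AB² = 122, AC² = 50, BC² = 164.
Since BC² = 164 < 122 + 50 = 172, the triangle is acute, so the smallest enclosing circle is the circumcircle.
Circumcentre = (8/39, -68/39), r² = 62525/1521.
r = √(62525/1521) ≈ 6.412.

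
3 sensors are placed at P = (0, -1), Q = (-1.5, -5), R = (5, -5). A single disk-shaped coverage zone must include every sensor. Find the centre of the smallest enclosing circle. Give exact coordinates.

Side lengths²: PQ² = 18.25, PR² = 41, QR² = 42.25.
Since QR² = 42.25 < 41 + 18.25 = 59.25, the triangle is acute, so the smallest enclosing circle is the circumcircle.
Circumcentre = (1.75, -3.9375), r² = 11.69140625.
Centre = (1.75, -3.9375).

(1.75, -3.9375)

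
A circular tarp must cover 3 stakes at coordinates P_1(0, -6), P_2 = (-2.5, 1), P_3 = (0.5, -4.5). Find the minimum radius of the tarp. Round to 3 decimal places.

3.717

Side lengths²: P_1P_2² = 55.25, P_1P_3² = 2.5, P_2P_3² = 39.25.
Since P_1P_2² = 55.25 ≥ 39.25 + 2.5 = 41.75, the angle opposite P_1P_2 is not acute, so the smallest enclosing circle has P_1P_2 as diameter.
Centre = midpoint of P_1P_2 = (-1.25, -2.5), r² = 55.25/4 = 13.8125.
r = √(13.8125) ≈ 3.717.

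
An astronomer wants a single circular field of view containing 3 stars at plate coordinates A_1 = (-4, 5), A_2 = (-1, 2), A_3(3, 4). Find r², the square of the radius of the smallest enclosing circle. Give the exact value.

12.5

Side lengths²: A_1A_2² = 18, A_1A_3² = 50, A_2A_3² = 20.
Since A_1A_3² = 50 ≥ 20 + 18 = 38, the angle opposite A_1A_3 is not acute, so the smallest enclosing circle has A_1A_3 as diameter.
Centre = midpoint of A_1A_3 = (-0.5, 4.5), r² = 50/4 = 12.5.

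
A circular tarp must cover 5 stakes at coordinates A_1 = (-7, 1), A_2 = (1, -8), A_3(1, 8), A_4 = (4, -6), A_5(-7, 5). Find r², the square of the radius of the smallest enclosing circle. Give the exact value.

The minimum enclosing circle is determined by three boundary points: A_2, A_3, A_5.
Their circumcentre is (-0.5625, 0) with r² = 66.44140625.
The farthest remaining point A_4 is at distance² 56.81640625 ≤ 66.44140625.

66.44140625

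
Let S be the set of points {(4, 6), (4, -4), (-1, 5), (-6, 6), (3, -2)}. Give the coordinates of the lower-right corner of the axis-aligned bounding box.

x-range [-6, 4], y-range [-4, 6].
The lower-right corner is (4, -4).

(4, -4)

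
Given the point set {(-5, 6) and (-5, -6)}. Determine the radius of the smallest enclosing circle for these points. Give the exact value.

6

The smallest circle enclosing two points has them as diameter endpoints.
Centre = midpoint = (-5, 0); r² = |(-5, 6)−(-5, -6)|²/4 = 144/4 = 36.
r = √36 = 6.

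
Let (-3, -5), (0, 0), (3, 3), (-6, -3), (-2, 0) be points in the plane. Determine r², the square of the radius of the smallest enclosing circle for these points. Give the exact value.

29.25

The minimum enclosing circle of a finite set is fixed by two of the points (as a diameter) or three (as a circumcircle).
The farthest pair is (3, 3)–(-6, -3) with squared distance 117. The circle on this segment as diameter has centre (-1.5, 0) and r² = 117/4 = 29.25.
Check (-3, -5): distance² to centre = 27.25 ≤ 29.25, so it lies inside.
All remaining points lie in this disk, and no smaller disk contains both endpoints, so this is the minimum enclosing circle.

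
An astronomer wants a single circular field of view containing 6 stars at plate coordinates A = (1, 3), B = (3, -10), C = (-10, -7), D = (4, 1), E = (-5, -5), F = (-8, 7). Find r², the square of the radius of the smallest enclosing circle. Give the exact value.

102.5

By Welzl's lemma the MEC is supported by two points (diametrically opposite) or three points (on a circumcircle).
The farthest pair is B–F with squared distance 410. The circle on this segment as diameter has centre (-2.5, -1.5) and r² = 410/4 = 102.5.
Check A: distance² to centre = 32.5 ≤ 102.5, so it lies inside.
All remaining points lie in this disk, and no smaller disk contains both endpoints, so this is the minimum enclosing circle.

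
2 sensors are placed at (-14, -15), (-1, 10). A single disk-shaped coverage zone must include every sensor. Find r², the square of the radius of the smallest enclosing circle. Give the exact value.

198.5

The smallest circle enclosing two points has them as diameter endpoints.
Centre = midpoint = (-7.5, -2.5); r² = |(-14, -15)−(-1, 10)|²/4 = 794/4 = 198.5.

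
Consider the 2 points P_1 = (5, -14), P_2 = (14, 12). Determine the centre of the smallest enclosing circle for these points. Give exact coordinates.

The smallest circle enclosing two points has them as diameter endpoints.
Centre = midpoint = (9.5, -1); r² = |P_1P_2|²/4 = 757/4 = 189.25.
Centre = (9.5, -1).

(9.5, -1)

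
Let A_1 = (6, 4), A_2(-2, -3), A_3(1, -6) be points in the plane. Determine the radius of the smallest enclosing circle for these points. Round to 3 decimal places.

Side lengths²: A_1A_2² = 113, A_1A_3² = 125, A_2A_3² = 18.
Since A_1A_3² = 125 < 113 + 18 = 131, the triangle is acute, so the smallest enclosing circle is the circumcircle.
Circumcentre = (19/6, -5/6), r² = 565/18.
r = √(565/18) ≈ 5.603.

5.603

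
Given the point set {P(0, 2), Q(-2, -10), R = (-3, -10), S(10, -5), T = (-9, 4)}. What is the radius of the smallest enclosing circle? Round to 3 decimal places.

The minimum enclosing circle of a finite set is fixed by two of the points (as a diameter) or three (as a circumcircle).
The farthest pair is S–T with squared distance 442. The circle on this segment as diameter has centre (0.5, -0.5) and r² = 442/4 = 110.5.
Check P: distance² to centre = 6.5 ≤ 110.5, so it lies inside.
All remaining points lie in this disk, and no smaller disk contains both endpoints, so this is the minimum enclosing circle.
r = √(110.5) ≈ 10.512.

10.512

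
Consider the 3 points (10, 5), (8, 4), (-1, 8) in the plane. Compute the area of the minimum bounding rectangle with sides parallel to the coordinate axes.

44

x ranges over [-1, 10], width 11.
y ranges over [4, 8], height 4.
Area = 11 × 4 = 44.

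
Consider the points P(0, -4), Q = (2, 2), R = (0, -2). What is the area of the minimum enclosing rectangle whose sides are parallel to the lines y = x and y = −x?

16

In coordinates u = x + y, v = x − y the rectangle is axis-aligned; the map (x,y)→(u,v) scales areas by 2.
u-values: -4, 4, -2; range = 4 − (-4) = 8.
v-values: 4, 0, 2; range = 4 − 0 = 4.
Area = (8 × 4) / 2 = 16.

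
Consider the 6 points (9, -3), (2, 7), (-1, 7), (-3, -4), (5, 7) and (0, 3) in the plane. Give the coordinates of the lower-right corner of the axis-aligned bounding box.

(9, -4)

x-range [-3, 9], y-range [-4, 7].
The lower-right corner is (9, -4).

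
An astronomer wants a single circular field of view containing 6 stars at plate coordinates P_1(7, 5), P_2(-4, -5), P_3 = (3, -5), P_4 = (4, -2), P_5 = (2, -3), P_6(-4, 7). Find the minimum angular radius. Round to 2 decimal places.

The minimum enclosing circle of a finite set is fixed by two of the points (as a diameter) or three (as a circumcircle).
The minimum enclosing circle is determined by three boundary points: P_1, P_2, P_6.
Their circumcentre is (13/22, 1) with r² = 27625/484.
The farthest remaining point P_3 is at distance² 20233/484 ≤ 27625/484.
r = √(27625/484) ≈ 7.55.

7.55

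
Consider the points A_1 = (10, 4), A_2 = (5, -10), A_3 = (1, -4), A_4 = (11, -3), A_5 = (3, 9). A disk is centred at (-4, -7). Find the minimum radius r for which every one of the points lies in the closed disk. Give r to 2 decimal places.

The required radius is the distance from (-4, -7) to the farthest point.
Squared distances: 317, 90, 34, 241, 305.
Maximum is 317, attained at A_1.
r = √317 ≈ 17.80.

17.80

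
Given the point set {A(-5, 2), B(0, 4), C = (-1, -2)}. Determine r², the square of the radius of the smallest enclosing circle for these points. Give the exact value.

Side lengths²: AB² = 29, AC² = 32, BC² = 37.
Since BC² = 37 < 32 + 29 = 61, the triangle is acute, so the smallest enclosing circle is the circumcircle.
Circumcentre = (-25/14, 17/14), r² = 1073/98.

1073/98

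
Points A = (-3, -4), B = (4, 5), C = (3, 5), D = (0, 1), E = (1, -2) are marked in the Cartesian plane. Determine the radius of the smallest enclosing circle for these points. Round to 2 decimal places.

5.70

The farthest pair is A–B with squared distance 130. The circle on this segment as diameter has centre (0.5, 0.5) and r² = 130/4 = 32.5.
Check C: distance² to centre = 26.5 ≤ 32.5, so it lies inside.
All remaining points lie in this disk, and no smaller disk contains both endpoints, so this is the minimum enclosing circle.
r = √(32.5) ≈ 5.70.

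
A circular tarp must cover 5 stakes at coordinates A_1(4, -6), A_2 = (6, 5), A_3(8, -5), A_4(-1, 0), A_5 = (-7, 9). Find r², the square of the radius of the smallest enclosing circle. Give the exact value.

105.25

By Welzl's lemma the MEC is supported by two points (diametrically opposite) or three points (on a circumcircle).
The farthest pair is A_3–A_5 with squared distance 421. The circle on this segment as diameter has centre (0.5, 2) and r² = 421/4 = 105.25.
Check A_1: distance² to centre = 76.25 ≤ 105.25, so it lies inside.
All remaining points lie in this disk, and no smaller disk contains both endpoints, so this is the minimum enclosing circle.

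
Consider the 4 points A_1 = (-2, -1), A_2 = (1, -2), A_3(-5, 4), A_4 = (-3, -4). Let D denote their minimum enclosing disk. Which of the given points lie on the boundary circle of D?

The minimum enclosing circle is determined by three boundary points: A_2, A_3, A_4.
Their circumcentre is (-8/3, 1/3) with r² = 170/9.
The farthest remaining point A_1 is at distance² 20/9 ≤ 170/9.
The points at distance exactly r from the centre are A_2, A_3, A_4 — 3 points.

A_2, A_3, A_4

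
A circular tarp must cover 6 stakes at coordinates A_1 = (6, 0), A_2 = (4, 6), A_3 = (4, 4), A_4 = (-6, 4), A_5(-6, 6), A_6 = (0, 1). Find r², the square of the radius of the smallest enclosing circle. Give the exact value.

A smallest enclosing disk is always determined by at most three of the input points on its boundary.
The farthest pair is A_1–A_5 with squared distance 180. The circle on this segment as diameter has centre (0, 3) and r² = 180/4 = 45.
Check A_2: distance² to centre = 25 ≤ 45, so it lies inside.
All remaining points lie in this disk, and no smaller disk contains both endpoints, so this is the minimum enclosing circle.

45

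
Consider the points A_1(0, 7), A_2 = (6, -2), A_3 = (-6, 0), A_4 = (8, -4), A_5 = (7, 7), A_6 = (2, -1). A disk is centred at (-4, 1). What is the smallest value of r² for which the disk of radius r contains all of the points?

The required radius is the distance from (-4, 1) to the farthest point.
Squared distances: 52, 109, 5, 169, 157, 40.
Maximum is 169, attained at A_4.

169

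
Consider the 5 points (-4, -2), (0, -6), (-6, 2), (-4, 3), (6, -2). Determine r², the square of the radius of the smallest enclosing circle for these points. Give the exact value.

The farthest pair is (-6, 2)–(6, -2) with squared distance 160. The circle on this segment as diameter has centre (0, 0) and r² = 160/4 = 40.
Check (-4, -2): distance² to centre = 20 ≤ 40, so it lies inside.
All remaining points lie in this disk, and no smaller disk contains both endpoints, so this is the minimum enclosing circle.

40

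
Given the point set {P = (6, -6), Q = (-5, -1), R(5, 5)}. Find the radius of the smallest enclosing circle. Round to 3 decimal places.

Side lengths²: PQ² = 146, PR² = 122, QR² = 136.
Since PQ² = 146 < 136 + 122 = 258, the triangle is acute, so the smallest enclosing circle is the circumcircle.
Circumcentre = (99/58, -49/58), r² = 75701/1682.
r = √(75701/1682) ≈ 6.709.

6.709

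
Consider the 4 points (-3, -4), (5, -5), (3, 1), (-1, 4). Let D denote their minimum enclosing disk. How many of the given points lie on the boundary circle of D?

The minimum enclosing circle of a finite set is fixed by two of the points (as a diameter) or three (as a circumcircle).
The minimum enclosing circle is determined by three boundary points: (-3, -4), (5, -5), (-1, 4).
Their circumcentre is (16/11, -19/22) with r² = 14365/484.
The farthest remaining point (3, 1) is at distance² 2837/484 ≤ 14365/484.
The points at distance exactly r from the centre are (-3, -4), (5, -5), (-1, 4) — 3 points.

3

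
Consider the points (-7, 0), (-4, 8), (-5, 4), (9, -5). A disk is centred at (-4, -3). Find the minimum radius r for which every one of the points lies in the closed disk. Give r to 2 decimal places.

The required radius is the distance from (-4, -3) to the farthest point.
Squared distances: 18, 121, 50, 173.
Maximum is 173, attained at (9, -5).
r = √173 ≈ 13.15.

13.15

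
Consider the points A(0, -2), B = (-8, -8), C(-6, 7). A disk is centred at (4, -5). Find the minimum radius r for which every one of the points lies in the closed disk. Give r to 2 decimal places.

The required radius is the distance from (4, -5) to the farthest point.
Squared distances: 25, 153, 244.
Maximum is 244, attained at C.
r = √244 ≈ 15.62.

15.62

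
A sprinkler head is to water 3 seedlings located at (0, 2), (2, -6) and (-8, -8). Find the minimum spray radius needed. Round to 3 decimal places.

6.410

Call the three points A, B, C in the order given.
Side lengths²: AB² = 68, AC² = 164, BC² = 104.
Since AC² = 164 < 104 + 68 = 172, the triangle is acute, so the smallest enclosing circle is the circumcircle.
Circumcentre = (-79/21, -67/21), r² = 18122/441.
r = √(18122/441) ≈ 6.410.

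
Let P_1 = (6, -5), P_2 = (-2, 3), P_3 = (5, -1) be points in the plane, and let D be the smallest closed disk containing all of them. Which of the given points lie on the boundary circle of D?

P_1, P_2

Side lengths²: P_1P_2² = 128, P_1P_3² = 17, P_2P_3² = 65.
Since P_1P_2² = 128 ≥ 65 + 17 = 82, the angle opposite P_1P_2 is not acute, so the smallest enclosing circle has P_1P_2 as diameter.
Centre = midpoint of P_1P_2 = (2, -1), r² = 128/4 = 32.
The points at distance exactly r from the centre are P_1, P_2 — 2 points.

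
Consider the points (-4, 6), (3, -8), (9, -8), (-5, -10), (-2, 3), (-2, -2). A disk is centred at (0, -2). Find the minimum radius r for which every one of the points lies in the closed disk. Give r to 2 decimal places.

The required radius is the distance from (0, -2) to the farthest point.
Squared distances: 80, 45, 117, 89, 29, 4.
Maximum is 117, attained at (9, -8).
r = √117 ≈ 10.82.

10.82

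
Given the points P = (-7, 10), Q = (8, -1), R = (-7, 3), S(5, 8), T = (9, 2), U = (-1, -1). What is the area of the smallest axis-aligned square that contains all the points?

The bounding box has width 16 and height 11.
An axis-aligned square enclosing the set must have side ≥ max(width, height).
So the minimum side is max(16, 11) = 16.
Area = 16² = 256.

256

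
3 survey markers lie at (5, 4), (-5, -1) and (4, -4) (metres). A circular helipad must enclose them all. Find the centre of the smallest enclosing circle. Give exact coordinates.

(0.5, 0.5)

Call the three points A, B, C in the order given.
Side lengths²: AB² = 125, AC² = 65, BC² = 90.
Since AB² = 125 < 90 + 65 = 155, the triangle is acute, so the smallest enclosing circle is the circumcircle.
Circumcentre = (0.5, 0.5), r² = 32.5.
Centre = (0.5, 0.5).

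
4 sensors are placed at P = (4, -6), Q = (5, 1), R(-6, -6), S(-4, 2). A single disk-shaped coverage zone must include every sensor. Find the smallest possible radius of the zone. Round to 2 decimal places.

6.52

By Welzl's lemma the MEC is supported by two points (diametrically opposite) or three points (on a circumcircle).
The farthest pair is Q–R with squared distance 170. The circle on this segment as diameter has centre (-0.5, -2.5) and r² = 170/4 = 42.5.
Check P: distance² to centre = 32.5 ≤ 42.5, so it lies inside.
All remaining points lie in this disk, and no smaller disk contains both endpoints, so this is the minimum enclosing circle.
r = √(42.5) ≈ 6.52.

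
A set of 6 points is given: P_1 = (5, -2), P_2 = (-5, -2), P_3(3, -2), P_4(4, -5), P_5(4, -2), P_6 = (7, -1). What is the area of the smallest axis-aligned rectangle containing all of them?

x ranges over [-5, 7], width 12.
y ranges over [-5, -1], height 4.
Area = 12 × 4 = 48.

48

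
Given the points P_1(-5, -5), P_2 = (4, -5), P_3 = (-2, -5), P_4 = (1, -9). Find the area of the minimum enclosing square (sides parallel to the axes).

The bounding box has width 9 and height 4.
An axis-aligned square enclosing the set must have side ≥ max(width, height).
So the minimum side is max(9, 4) = 9.
Area = 9² = 81.

81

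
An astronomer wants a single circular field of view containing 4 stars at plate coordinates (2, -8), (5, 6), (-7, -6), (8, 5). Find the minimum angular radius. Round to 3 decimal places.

9.301

By Welzl's lemma the MEC is supported by two points (diametrically opposite) or three points (on a circumcircle).
The farthest pair is (-7, -6)–(8, 5) with squared distance 346. The circle on this segment as diameter has centre (0.5, -0.5) and r² = 346/4 = 86.5.
Check (2, -8): distance² to centre = 58.5 ≤ 86.5, so it lies inside.
All remaining points lie in this disk, and no smaller disk contains both endpoints, so this is the minimum enclosing circle.
r = √(86.5) ≈ 9.301.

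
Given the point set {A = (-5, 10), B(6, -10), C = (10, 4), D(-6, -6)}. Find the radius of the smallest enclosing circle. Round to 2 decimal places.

The farthest pair is A–B with squared distance 521. The circle on this segment as diameter has centre (0.5, 0) and r² = 521/4 = 130.25.
Check C: distance² to centre = 106.25 ≤ 130.25, so it lies inside.
All remaining points lie in this disk, and no smaller disk contains both endpoints, so this is the minimum enclosing circle.
r = √(130.25) ≈ 11.41.

11.41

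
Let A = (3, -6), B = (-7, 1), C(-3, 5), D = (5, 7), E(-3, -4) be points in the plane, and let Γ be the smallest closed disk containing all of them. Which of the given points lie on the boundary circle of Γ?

By Welzl's lemma the MEC is supported by two points (diametrically opposite) or three points (on a circumcircle).
The minimum enclosing circle is determined by three boundary points: A, B, D.
Their circumcentre is (23/48, 25/24) with r² = 128885/2304.
The farthest remaining point E is at distance² 86453/2304 ≤ 128885/2304.
The points at distance exactly r from the centre are A, B, D — 3 points.

A, B, D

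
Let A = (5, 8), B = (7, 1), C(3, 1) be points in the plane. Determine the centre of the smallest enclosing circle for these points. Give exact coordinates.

Side lengths²: AB² = 53, AC² = 53, BC² = 16.
Since AC² = 53 < 53 + 16 = 69, the triangle is acute, so the smallest enclosing circle is the circumcircle.
Circumcentre = (5, 59/14), r² = 2809/196.
Centre = (5, 59/14).

(5, 59/14)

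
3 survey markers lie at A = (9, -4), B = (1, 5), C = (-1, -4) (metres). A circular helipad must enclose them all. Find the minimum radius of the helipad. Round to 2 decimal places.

Side lengths²: AB² = 145, AC² = 100, BC² = 85.
Since AB² = 145 < 100 + 85 = 185, the triangle is acute, so the smallest enclosing circle is the circumcircle.
Circumcentre = (4, -7/18), r² = 12325/324.
r = √(12325/324) ≈ 6.17.

6.17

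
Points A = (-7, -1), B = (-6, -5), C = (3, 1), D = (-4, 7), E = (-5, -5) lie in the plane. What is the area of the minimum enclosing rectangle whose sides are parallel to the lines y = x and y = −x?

97.5

In coordinates u = x + y, v = x − y the rectangle is axis-aligned; the map (x,y)→(u,v) scales areas by 2.
u-values: -8, -11, 4, 3, -10; range = 4 − (-11) = 15.
v-values: -6, -1, 2, -11, 0; range = 2 − (-11) = 13.
Area = (15 × 13) / 2 = 97.5.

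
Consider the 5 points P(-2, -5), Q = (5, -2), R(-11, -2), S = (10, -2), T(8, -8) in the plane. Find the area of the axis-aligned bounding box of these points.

x ranges over [-11, 10], width 21.
y ranges over [-8, -2], height 6.
Area = 21 × 6 = 126.

126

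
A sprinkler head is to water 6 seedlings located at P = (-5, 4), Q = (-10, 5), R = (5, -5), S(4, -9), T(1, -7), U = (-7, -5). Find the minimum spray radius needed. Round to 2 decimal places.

A smallest enclosing disk is always determined by at most three of the input points on its boundary.
The farthest pair is Q–S with squared distance 392. The circle on this segment as diameter has centre (-3, -2) and r² = 392/4 = 98.
Check P: distance² to centre = 40 ≤ 98, so it lies inside.
All remaining points lie in this disk, and no smaller disk contains both endpoints, so this is the minimum enclosing circle.
r = √98 ≈ 9.90.

9.90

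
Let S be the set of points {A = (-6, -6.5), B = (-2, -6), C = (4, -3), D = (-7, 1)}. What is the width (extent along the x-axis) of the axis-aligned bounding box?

11

max x = 4, min x = -7, so width = 11.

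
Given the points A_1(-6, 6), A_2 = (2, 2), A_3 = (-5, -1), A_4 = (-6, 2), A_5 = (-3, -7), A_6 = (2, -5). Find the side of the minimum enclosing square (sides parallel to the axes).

The bounding box has width 8 and height 13.
An axis-aligned square enclosing the set must have side ≥ max(width, height).
So the minimum side is max(8, 13) = 13.

13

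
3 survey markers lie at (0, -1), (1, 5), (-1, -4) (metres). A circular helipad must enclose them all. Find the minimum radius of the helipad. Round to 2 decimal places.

4.61

Call the three points A, B, C in the order given.
Side lengths²: AB² = 37, AC² = 10, BC² = 85.
Since BC² = 85 ≥ 37 + 10 = 47, the angle opposite BC is not acute, so the smallest enclosing circle has BC as diameter.
Centre = midpoint of BC = (0, 0.5), r² = 85/4 = 21.25.
r = √(21.25) ≈ 4.61.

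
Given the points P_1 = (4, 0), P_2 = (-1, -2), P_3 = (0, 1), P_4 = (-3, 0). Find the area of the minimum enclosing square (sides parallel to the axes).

The bounding box has width 7 and height 3.
An axis-aligned square enclosing the set must have side ≥ max(width, height).
So the minimum side is max(7, 3) = 7.
Area = 7² = 49.

49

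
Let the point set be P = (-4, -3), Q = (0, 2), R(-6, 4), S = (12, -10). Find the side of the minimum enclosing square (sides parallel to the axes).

The bounding box has width 18 and height 14.
An axis-aligned square enclosing the set must have side ≥ max(width, height).
So the minimum side is max(18, 14) = 18.

18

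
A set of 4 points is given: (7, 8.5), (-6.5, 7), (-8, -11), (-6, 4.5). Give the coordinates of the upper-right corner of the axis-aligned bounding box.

x-range [-8, 7], y-range [-11, 8.5].
The upper-right corner is (7, 8.5).

(7, 8.5)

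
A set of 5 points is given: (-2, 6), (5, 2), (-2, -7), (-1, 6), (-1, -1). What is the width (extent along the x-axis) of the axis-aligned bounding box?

max x = 5, min x = -2, so width = 7.

7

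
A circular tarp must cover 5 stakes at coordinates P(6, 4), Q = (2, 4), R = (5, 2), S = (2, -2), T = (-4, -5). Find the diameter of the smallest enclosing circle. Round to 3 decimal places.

A smallest enclosing disk is always determined by at most three of the input points on its boundary.
The farthest pair is P–T with squared distance 181. The circle on this segment as diameter has centre (1, -0.5) and r² = 181/4 = 45.25.
Check Q: distance² to centre = 21.25 ≤ 45.25, so it lies inside.
All remaining points lie in this disk, and no smaller disk contains both endpoints, so this is the minimum enclosing circle.
Diameter = 2r = 2√(45.25) ≈ 13.454.

13.454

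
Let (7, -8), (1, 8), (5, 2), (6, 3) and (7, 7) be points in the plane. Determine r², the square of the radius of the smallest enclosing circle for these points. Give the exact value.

By Welzl's lemma the MEC is supported by two points (diametrically opposite) or three points (on a circumcircle).
The farthest pair is (7, -8)–(1, 8) with squared distance 292. The circle on this segment as diameter has centre (4, 0) and r² = 292/4 = 73.
Check (5, 2): distance² to centre = 5 ≤ 73, so it lies inside.
All remaining points lie in this disk, and no smaller disk contains both endpoints, so this is the minimum enclosing circle.

73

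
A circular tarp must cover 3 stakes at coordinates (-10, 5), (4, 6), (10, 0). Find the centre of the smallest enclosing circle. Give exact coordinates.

Call the three points A, B, C in the order given.
Side lengths²: AB² = 197, AC² = 425, BC² = 72.
Since AC² = 425 ≥ 197 + 72 = 269, the angle opposite AC is not acute, so the smallest enclosing circle has AC as diameter.
Centre = midpoint of AC = (0, 2.5), r² = 425/4 = 106.25.
Centre = (0, 2.5).

(0, 2.5)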